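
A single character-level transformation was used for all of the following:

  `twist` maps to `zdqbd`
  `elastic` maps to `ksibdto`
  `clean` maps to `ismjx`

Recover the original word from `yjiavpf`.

scarlet

In twist: t→z is +6, w→d is +7, i→q is +8, s→b is +9 — the shift increases by 1 each position. Letter i (0-indexed) is shifted by i+6, so successive shifts are 6, 7, 8, ….
Undoing it on yjiavpf: y−6=s, j−7=c, i−8=a, a−9=r, v−10=l, p−11=e, f−12=t.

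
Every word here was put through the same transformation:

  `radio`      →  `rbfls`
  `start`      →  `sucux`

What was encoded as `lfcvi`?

lease

The shift increases by 1 at each position, starting from +0: 0, 1, 2, ….
Reversing it on lfcvi: l−0=l, f−1=e, c−2=a, v−3=s, i−4=e.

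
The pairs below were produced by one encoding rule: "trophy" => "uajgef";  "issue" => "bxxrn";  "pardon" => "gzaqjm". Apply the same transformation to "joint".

t(19)→u(20) and r(17)→a(0) fit y≡23x+25 (mod 26); the inverse of 23 mod 26 is 17. Each letter's alphabet position (a=0..z=25) is mapped through 23·x+25 mod 26 — an affine cipher.
On joint: j(9)→23·9+25≡24=y; o(14)→23·14+25≡9=j; i(8)→23·8+25≡1=b; n(13)→23·13+25≡12=m; t(19)→23·19+25≡20=u (all mod 26).

yjbmu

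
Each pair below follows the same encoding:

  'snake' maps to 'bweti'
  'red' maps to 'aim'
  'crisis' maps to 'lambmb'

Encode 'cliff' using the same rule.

Two shifts are in play — +4 for a/e/i/o/u, +9 for every other letter.
On cliff: c(cons)+9=l, l(cons)+9=u, i(vowel)+4=m, f(cons)+9=o, f(cons)+9=o.

lumoo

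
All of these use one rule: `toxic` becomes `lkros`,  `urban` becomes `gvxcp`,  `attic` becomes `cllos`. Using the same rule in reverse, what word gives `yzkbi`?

glove

t(19)→l(11) and o(14)→k(10) fit y≡21x+2 (mod 26); the inverse of 21 mod 26 is 5. Treating letters as 0–25, the rule is x ↦ 21x + 2 (mod 26).
Reversing it on yzkbi: y(24)→5·(24−2)≡6=g; z(25)→5·(25−2)≡11=l; k(10)→5·(10−2)≡14=o; b(1)→5·(1−2)≡21=v; i(8)→5·(8−2)≡4=e (all mod 26).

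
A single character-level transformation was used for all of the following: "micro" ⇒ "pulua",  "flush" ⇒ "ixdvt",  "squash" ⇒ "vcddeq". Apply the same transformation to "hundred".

Shifts by position in micro: pos 0: m→p (+3), pos 1: i→u (+12), pos 2: c→l (+9), pos 3: r→u (+3), pos 4: o→a (+12) — repeating every 3. It's a Vigenère-style cipher with numeric key [3,12,9]: position i shifts by key[i mod 3].
For hundred: h+3=k, u+12=g, n+9=w, d+3=g, r+12=d, e+9=n, d+3=g.

kgwgdng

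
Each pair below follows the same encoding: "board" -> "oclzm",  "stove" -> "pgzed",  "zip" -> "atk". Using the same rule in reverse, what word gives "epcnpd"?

The word is reversed, then every letter is shifted forward by 11.
Reversing it on epcnpd: shift back: e−11=t, p−11=e, c−11=r, n−11=c, p−11=e, d−11=s → terces; then reverse → secret.

secret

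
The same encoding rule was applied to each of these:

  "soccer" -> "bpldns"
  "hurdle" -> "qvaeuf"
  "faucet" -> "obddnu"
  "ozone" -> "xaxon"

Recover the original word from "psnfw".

A repeating key of period 2 is used — shifts +9, +1 over and over.
Decoding psnfw: p−9=g, s−1=r, n−9=e, f−1=e, w−9=n.

green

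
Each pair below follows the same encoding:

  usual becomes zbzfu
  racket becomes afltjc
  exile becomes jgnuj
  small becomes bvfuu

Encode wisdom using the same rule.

fnbmtv

The shift depends on letter class: consonant s→b is +9, but vowel u→z is +5. Vowels shift forward by 5 and consonants shift forward by 9.
Applying it to wisdom: w(cons)+9=f, i(vowel)+5=n, s(cons)+9=b, d(cons)+9=m, o(vowel)+5=t, m(cons)+9=v.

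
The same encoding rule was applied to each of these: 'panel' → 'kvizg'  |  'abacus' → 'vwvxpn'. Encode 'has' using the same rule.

Compare letters: p→k is +21, a→v is +21, n→i is +21 — a constant shift. Every letter moves 21 places later in the alphabet, wrapping around z→a.
Applying it to has: h+21=c, a+21=v, s+21=n.

cvn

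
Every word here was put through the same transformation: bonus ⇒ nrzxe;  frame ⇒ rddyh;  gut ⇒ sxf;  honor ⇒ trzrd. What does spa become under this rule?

The rule splits by letter class: vowels +3, consonants +12.
For spa: s(cons)+12=e, p(cons)+12=b, a(vowel)+3=d.

ebd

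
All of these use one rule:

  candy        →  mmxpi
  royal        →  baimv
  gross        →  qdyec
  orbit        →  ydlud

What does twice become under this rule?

Shifts by position in candy: pos 0: c→m (+10), pos 1: a→m (+12), pos 2: n→x (+10), pos 3: d→p (+12) — repeating every 2. A repeating key of period 2 is used — shifts +10, +12 over and over.
For twice: t+10=d, w+12=i, i+10=s, c+12=o, e+10=o.

disoo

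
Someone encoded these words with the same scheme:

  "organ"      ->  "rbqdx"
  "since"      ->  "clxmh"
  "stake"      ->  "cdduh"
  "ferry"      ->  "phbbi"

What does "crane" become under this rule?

The shift depends on letter class: consonant r→b is +10, but vowel o→r is +3. Two shifts are in play — +3 for a/e/i/o/u, +10 for every other letter.
Applying it to crane: c(cons)+10=m, r(cons)+10=b, a(vowel)+3=d, n(cons)+10=x, e(vowel)+3=h.

mbdxh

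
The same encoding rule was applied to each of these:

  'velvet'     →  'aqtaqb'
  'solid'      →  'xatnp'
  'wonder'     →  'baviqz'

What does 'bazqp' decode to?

Shifts by position in velvet: pos 0: v→a (+5), pos 1: e→q (+12), pos 2: l→t (+8), pos 3: v→a (+5), pos 4: e→q (+12), pos 5: t→b (+8) — repeating every 3. A repeating key of period 3 is used — shifts +5, +12, +8 over and over.
Reversing it on bazqp: b−5=w, a−12=o, z−8=r, q−5=l, p−12=d.

world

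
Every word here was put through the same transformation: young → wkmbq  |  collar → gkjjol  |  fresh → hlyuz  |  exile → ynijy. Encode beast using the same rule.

xyoud

y(24)→w(22) and o(14)→k(10) fit y≡9x+14 (mod 26); the inverse of 9 mod 26 is 3. Treating letters as 0–25, the rule is x ↦ 9x + 14 (mod 26).
For beast: b(1)→9·1+14≡23=x; e(4)→9·4+14≡24=y; a(0)→9·0+14≡14=o; s(18)→9·18+14≡20=u; t(19)→9·19+14≡3=d (all mod 26).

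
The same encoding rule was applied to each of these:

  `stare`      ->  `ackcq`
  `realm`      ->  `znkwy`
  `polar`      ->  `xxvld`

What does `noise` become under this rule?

vxsdq

In stare: s→a is +8, t→c is +9, a→k is +10, r→c is +11 — the shift increases by 1 each position. Letter i (0-indexed) is shifted by i+8, so successive shifts are 8, 9, 10, ….
For noise: n+8=v, o+9=x, i+10=s, s+11=d, e+12=q.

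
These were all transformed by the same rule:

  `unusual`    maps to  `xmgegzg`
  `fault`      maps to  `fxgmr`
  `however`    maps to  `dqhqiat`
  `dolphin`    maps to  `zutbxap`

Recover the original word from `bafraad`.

The output letters match the input read backwards, each shifted +12: unusual reversed is lausunu. Read the word backwards and shift each letter +12.
Reversing it on bafraad: shift back: b−12=p, a−12=o, f−12=t, r−12=f, a−12=o, a−12=o, d−12=r → potfoor; then reverse → rooftop.

rooftop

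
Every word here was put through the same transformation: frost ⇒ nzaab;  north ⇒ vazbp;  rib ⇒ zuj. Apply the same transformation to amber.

mujqz

The shift depends on letter class: consonant f→n is +8, but vowel o→a is +12. The rule splits by letter class: vowels +12, consonants +8.
For amber: a(vowel)+12=m, m(cons)+8=u, b(cons)+8=j, e(vowel)+12=q, r(cons)+8=z.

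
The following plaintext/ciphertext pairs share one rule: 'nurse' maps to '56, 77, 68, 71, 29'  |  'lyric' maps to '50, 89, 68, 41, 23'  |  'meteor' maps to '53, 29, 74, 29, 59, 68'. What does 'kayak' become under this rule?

n(#14)→56 and u(#21)→77: differences scale by 3, so n = 3·pos + 14. Each letter becomes 3×(its alphabet position, a=1..z=26) + 14.
Applying it to kayak: k=11→47, a=1→17, y=25→89, a=1→17, k=11→47.

47, 17, 89, 17, 47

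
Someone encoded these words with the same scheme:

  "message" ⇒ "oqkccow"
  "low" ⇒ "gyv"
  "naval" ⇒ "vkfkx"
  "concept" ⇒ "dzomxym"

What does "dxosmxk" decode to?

The output letters match the input read backwards, each shifted +10: message reversed is egassem. Two steps: reverse the string, then apply a Caesar shift of +10.
Reversing it on dxosmxk: shift back: d−10=t, x−10=n, o−10=e, s−10=i, m−10=c, x−10=n, k−10=a → tneicna; then reverse → ancient.

ancient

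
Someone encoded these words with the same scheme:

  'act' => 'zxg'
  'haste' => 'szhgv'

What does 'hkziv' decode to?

Letters are reflected about the middle of the alphabet (position → 25−position): Atbash.
Undoing it on hkziv: h↔s, k↔p, z↔a, i↔r, v↔e.

spare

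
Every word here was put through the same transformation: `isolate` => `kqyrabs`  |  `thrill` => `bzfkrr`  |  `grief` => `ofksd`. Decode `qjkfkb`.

spirit

i(8)→k(10) and s(18)→q(16) fit y≡11x+0 (mod 26); the inverse of 11 mod 26 is 19. Each letter's alphabet position (a=0..z=25) is mapped through 11·x+0 mod 26 — an affine cipher.
Reversing it on qjkfkb: q(16)→19·(16−0)≡18=s; j(9)→19·(9−0)≡15=p; k(10)→19·(10−0)≡8=i; f(5)→19·(5−0)≡17=r; k(10)→19·(10−0)≡8=i; b(1)→19·(1−0)≡19=t (all mod 26).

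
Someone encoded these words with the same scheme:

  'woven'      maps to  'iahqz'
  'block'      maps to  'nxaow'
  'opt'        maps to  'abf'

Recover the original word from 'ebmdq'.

spare

Compare letters: w→i is +12, o→a is +12, v→h is +12 — a constant shift. Every letter moves 12 places later in the alphabet, wrapping around z→a.
Undoing it on ebmdq: e−12=s, b−12=p, m−12=a, d−12=r, q−12=e.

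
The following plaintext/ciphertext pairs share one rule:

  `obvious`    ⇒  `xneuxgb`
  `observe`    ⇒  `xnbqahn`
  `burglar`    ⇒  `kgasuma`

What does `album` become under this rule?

Shifts by position in obvious: pos 0: o→x (+9), pos 1: b→n (+12), pos 2: v→e (+9), pos 3: i→u (+12) — repeating every 2. It's a Vigenère-style cipher with numeric key [9,12]: position i shifts by key[i mod 2].
For album: a+9=j, l+12=x, b+9=k, u+12=g, m+9=v.

jxkgv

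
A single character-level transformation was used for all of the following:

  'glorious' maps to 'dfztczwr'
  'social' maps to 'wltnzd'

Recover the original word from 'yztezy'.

The output letters match the input read backwards, each shifted +11: glorious reversed is suoirolg. Read the word backwards and shift each letter +11.
Undoing it on yztezy: shift back: y−11=n, z−11=o, t−11=i, e−11=t, z−11=o, y−11=n → noiton; then reverse → notion.

notion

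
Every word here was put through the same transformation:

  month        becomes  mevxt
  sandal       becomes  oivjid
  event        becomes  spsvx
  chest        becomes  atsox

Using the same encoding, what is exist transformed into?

shcox

Each letter's alphabet position (a=0..z=25) is mapped through 9·x+8 mod 26 — an affine cipher.
On exist: e(4)→9·4+8≡18=s; x(23)→9·23+8≡7=h; i(8)→9·8+8≡2=c; s(18)→9·18+8≡14=o; t(19)→9·19+8≡23=x (all mod 26).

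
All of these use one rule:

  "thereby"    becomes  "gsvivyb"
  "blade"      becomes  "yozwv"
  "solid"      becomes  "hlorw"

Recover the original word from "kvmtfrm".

penguin

Each pair mirrors across the alphabet (t↔g, h↔s, e↔v): positions sum to 25. Letters are reflected about the middle of the alphabet (position → 25−position): Atbash.
Undoing it on kvmtfrm: k↔p, v↔e, m↔n, t↔g, f↔u, r↔i, m↔n.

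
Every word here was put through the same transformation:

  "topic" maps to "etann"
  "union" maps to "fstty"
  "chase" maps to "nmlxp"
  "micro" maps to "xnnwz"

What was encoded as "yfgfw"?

A repeating key of period 2 is used — shifts +11, +5 over and over.
Reversing it on yfgfw: y−11=n, f−5=a, g−11=v, f−5=a, w−11=l.

naval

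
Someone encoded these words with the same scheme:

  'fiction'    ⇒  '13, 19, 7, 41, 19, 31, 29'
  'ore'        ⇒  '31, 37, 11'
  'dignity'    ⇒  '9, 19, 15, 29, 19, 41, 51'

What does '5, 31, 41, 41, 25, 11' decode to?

bottle

f(#6)→13 and i(#9)→19: differences scale by 2, so n = 2·pos + 1. The formula is n = 2×(alphabet index, a=1) + 1.
Reversing it on 5, 31, 41, 41, 25, 11: 5→(5−1)÷2=2=b, 31→(31−1)÷2=15=o, 41→(41−1)÷2=20=t, 41→(41−1)÷2=20=t, 25→(25−1)÷2=12=l, 11→(11−1)÷2=5=e.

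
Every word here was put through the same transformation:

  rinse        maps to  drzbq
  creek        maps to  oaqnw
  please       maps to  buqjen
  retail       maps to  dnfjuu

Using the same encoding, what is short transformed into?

eqaaf

Shifts by position in rinse: pos 0: r→d (+12), pos 1: i→r (+9), pos 2: n→z (+12), pos 3: s→b (+9) — repeating every 2. The shifts repeat in a cycle of length 2: positions 0,1,… shift by +12, +9, then the pattern repeats.
On short: s+12=e, h+9=q, o+12=a, r+9=a, t+12=f.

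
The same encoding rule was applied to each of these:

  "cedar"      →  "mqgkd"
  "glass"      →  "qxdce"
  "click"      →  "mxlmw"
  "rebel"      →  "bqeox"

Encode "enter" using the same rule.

Shifts by position in cedar: pos 0: c→m (+10), pos 1: e→q (+12), pos 2: d→g (+3), pos 3: a→k (+10), pos 4: r→d (+12) — repeating every 3. A repeating key of period 3 is used — shifts +10, +12, +3 over and over.
Applying it to enter: e+10=o, n+12=z, t+3=w, e+10=o, r+12=d.

ozwod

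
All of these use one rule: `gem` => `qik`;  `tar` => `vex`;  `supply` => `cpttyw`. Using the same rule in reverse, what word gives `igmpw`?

slice

The output letters match the input read backwards, each shifted +4: gem reversed is meg. Two steps: reverse the string, then apply a Caesar shift of +4.
Undoing it on igmpw: shift back: i−4=e, g−4=c, m−4=i, p−4=l, w−4=s → ecils; then reverse → slice.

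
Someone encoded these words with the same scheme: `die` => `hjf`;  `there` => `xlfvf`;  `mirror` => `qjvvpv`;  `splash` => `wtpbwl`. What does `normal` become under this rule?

rpvqbp

The shift depends on letter class: consonant d→h is +4, but vowel i→j is +1. Vowels shift forward by 1 and consonants shift forward by 4.
Applying it to normal: n(cons)+4=r, o(vowel)+1=p, r(cons)+4=v, m(cons)+4=q, a(vowel)+1=b, l(cons)+4=p.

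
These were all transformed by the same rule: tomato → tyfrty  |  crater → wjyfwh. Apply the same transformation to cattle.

The output letters match the input read backwards, each shifted +5: tomato reversed is otamot. Read the word backwards and shift each letter +5.
For cattle: reverse → elttac; then shift: e+5=j, l+5=q, t+5=y, t+5=y, a+5=f, c+5=h.

jqyyfh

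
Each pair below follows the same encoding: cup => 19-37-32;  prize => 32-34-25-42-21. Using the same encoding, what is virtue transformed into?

38-25-34-36-37-21

c is letter #3 and maps to 19: an offset of 16. Letters become their 1-based position plus 16 (so a→17, b→18, …).
On virtue: v=22→38, i=9→25, r=18→34, t=20→36, u=21→37, e=5→21.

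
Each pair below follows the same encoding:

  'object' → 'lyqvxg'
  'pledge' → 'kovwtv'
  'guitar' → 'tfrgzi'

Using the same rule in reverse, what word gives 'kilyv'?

o(14)→l(11) and b(1)→y(24) fit y≡25x+25 (mod 26); the inverse of 25 mod 26 is 25. Each letter's alphabet position (a=0..z=25) is mapped through 25·x+25 mod 26 — an affine cipher.
Decoding kilyv: k(10)→25·(10−25)≡15=p; i(8)→25·(8−25)≡17=r; l(11)→25·(11−25)≡14=o; y(24)→25·(24−25)≡1=b; v(21)→25·(21−25)≡4=e (all mod 26).

probe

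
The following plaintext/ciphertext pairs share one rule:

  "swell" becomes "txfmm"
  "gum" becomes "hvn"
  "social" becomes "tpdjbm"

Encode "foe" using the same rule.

gpf

Compare letters: s→t is +1, w→x is +1, e→f is +1 — a constant shift. Each letter is shifted forward by 1 in the alphabet (a Caesar shift of +1).
For foe: f+1=g, o+1=p, e+1=f.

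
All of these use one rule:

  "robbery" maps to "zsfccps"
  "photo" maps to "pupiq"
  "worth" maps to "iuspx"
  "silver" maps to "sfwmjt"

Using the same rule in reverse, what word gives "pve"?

duo

Two steps: reverse the string, then apply a Caesar shift of +1.
Decoding pve: shift back: p−1=o, v−1=u, e−1=d → oud; then reverse → duo.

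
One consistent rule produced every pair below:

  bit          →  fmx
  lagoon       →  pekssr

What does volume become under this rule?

Every letter moves 4 places later in the alphabet, wrapping around z→a.
For volume: v+4=z, o+4=s, l+4=p, u+4=y, m+4=q, e+4=i.

zspyqi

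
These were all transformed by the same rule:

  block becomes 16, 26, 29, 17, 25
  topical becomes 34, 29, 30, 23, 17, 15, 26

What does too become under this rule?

34, 29, 29

b is letter #2 and maps to 16: an offset of 14. Each letter is replaced by its alphabet position (a=1..z=26) + 14.
On too: t=20→34, o=15→29, o=15→29.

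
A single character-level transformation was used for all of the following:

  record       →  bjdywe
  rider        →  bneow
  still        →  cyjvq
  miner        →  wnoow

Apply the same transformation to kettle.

ujudqf

The shifts repeat in a cycle of length 3: positions 0,1,… shift by +10, +5, +1, then the pattern repeats.
On kettle: k+10=u, e+5=j, t+1=u, t+10=d, l+5=q, e+1=f.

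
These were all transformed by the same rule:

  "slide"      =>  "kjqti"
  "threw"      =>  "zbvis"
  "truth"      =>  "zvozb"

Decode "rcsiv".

power

s(18)→k(10) and l(11)→j(9) fit y≡15x+0 (mod 26); the inverse of 15 mod 26 is 7. Treating letters as 0–25, the rule is x ↦ 15x + 0 (mod 26).
Reversing it on rcsiv: r(17)→7·(17−0)≡15=p; c(2)→7·(2−0)≡14=o; s(18)→7·(18−0)≡22=w; i(8)→7·(8−0)≡4=e; v(21)→7·(21−0)≡17=r (all mod 26).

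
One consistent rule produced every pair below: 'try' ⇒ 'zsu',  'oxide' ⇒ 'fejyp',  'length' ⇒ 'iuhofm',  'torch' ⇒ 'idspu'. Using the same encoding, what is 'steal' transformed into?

The output letters match the input read backwards, each shifted +1: try reversed is yrt. Read the word backwards and shift each letter +1.
For steal: reverse → laets; then shift: l+1=m, a+1=b, e+1=f, t+1=u, s+1=t.

mbfut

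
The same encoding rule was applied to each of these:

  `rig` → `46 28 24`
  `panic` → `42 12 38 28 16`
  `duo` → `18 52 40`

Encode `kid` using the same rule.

The formula is n = 2×(alphabet index, a=1) + 10.
For kid: k=11→32, i=9→28, d=4→18.

32 28 18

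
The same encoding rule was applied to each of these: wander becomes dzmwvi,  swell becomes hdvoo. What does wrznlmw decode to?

diamond

Each letter is replaced by its mirror in the alphabet: a↔z, b↔y, c↔x, and so on (the Atbash cipher).
Decoding wrznlmw: w↔d, r↔i, z↔a, n↔m, l↔o, m↔n, w↔d.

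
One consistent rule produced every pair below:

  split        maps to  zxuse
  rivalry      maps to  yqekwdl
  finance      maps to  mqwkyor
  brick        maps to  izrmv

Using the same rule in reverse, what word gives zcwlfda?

In split: s→z is +7, p→x is +8, l→u is +9, i→s is +10 — the shift increases by 1 each position. The shift increases by 1 at each position, starting from +7: 7, 8, 9, ….
Reversing it on zcwlfda: z−7=s, c−8=u, w−9=n, l−10=b, f−11=u, d−12=r, a−13=n.

sunburn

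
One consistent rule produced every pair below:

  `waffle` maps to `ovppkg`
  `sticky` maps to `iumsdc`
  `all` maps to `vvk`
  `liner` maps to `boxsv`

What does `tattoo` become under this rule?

yyddkd

The word is reversed, then every letter is shifted forward by 10.
For tattoo: reverse → oottat; then shift: o+10=y, o+10=y, t+10=d, t+10=d, a+10=k, t+10=d.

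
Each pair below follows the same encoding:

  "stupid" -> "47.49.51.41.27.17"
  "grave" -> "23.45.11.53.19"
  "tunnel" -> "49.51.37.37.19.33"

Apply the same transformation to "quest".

43.51.19.47.49

s(#19)→47 and t(#20)→49: differences scale by 2, so n = 2·pos + 9. The formula is n = 2×(alphabet index, a=1) + 9.
On quest: q=17→43, u=21→51, e=5→19, s=19→47, t=20→49.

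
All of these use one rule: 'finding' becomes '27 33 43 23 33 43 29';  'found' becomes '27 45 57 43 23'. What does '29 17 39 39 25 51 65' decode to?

The formula is n = 2×(alphabet index, a=1) + 15.
Reversing it on 29 17 39 39 25 51 65: 29→(29−15)÷2=7=g, 17→(17−15)÷2=1=a, 39→(39−15)÷2=12=l, 39→(39−15)÷2=12=l, 25→(25−15)÷2=5=e, 51→(51−15)÷2=18=r, 65→(65−15)÷2=25=y.

gallery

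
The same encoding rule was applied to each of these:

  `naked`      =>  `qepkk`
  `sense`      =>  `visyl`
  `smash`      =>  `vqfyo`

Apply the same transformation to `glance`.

jpftjm

The shift increases by 1 at each position, starting from +3: 3, 4, 5, ….
For glance: g+3=j, l+4=p, a+5=f, n+6=t, c+7=j, e+8=m.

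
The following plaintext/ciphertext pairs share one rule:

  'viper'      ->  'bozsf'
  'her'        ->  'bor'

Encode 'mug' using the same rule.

qew

The output letters match the input read backwards, each shifted +10: viper reversed is repiv. Two steps: reverse the string, then apply a Caesar shift of +10.
On mug: reverse → gum; then shift: g+10=q, u+10=e, m+10=w.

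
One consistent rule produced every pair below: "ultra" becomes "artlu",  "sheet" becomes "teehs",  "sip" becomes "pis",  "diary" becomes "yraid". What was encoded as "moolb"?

bloom

The output letters match the input read backwards: ultra reversed is artlu. It's just the letters in reverse order.
Decoding moolb: then reverse → bloom.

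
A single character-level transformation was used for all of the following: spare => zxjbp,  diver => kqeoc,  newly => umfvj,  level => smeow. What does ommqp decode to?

hedge

Each letter shifts forward by (position + 7), i.e. 7, 8, 9, … — the shift grows by one for each successive letter.
Undoing it on ommqp: o−7=h, m−8=e, m−9=d, q−10=g, p−11=e.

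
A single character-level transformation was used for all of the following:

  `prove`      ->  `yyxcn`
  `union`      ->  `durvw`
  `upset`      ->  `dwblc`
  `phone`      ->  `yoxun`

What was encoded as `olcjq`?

fetch

Shifts by position in prove: pos 0: p→y (+9), pos 1: r→y (+7), pos 2: o→x (+9), pos 3: v→c (+7) — repeating every 2. A repeating key of period 2 is used — shifts +9, +7 over and over.
Undoing it on olcjq: o−9=f, l−7=e, c−9=t, j−7=c, q−9=h.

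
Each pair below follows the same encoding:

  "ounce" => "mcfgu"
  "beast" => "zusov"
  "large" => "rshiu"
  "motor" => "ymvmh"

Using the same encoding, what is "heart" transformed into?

Treating letters as 0–25, the rule is x ↦ 7x + 18 (mod 26).
On heart: h(7)→7·7+18≡15=p; e(4)→7·4+18≡20=u; a(0)→7·0+18≡18=s; r(17)→7·17+18≡7=h; t(19)→7·19+18≡21=v (all mod 26).

pushv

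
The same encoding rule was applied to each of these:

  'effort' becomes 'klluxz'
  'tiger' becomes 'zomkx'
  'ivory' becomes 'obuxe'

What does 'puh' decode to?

Compare letters: e→k is +6, f→l is +6, f→l is +6 — a constant shift. It's a constant shift of +6 (ROT6).
Undoing it on puh: p−6=j, u−6=o, h−6=b.

job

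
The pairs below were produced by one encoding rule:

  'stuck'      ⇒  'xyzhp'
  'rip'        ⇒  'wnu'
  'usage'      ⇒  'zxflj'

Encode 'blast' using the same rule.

Compare letters: s→x is +5, t→y is +5, u→z is +5 — a constant shift. Each letter is shifted forward by 5 in the alphabet (a Caesar shift of +5).
On blast: b+5=g, l+5=q, a+5=f, s+5=x, t+5=y.

gqfxy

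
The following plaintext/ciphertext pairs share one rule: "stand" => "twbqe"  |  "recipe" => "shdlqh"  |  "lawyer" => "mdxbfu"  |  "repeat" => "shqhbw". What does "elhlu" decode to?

Shifts by position in stand: pos 0: s→t (+1), pos 1: t→w (+3), pos 2: a→b (+1), pos 3: n→q (+3) — repeating every 2. A repeating key of period 2 is used — shifts +1, +3 over and over.
Reversing it on elhlu: e−1=d, l−3=i, h−1=g, l−3=i, u−1=t.

digit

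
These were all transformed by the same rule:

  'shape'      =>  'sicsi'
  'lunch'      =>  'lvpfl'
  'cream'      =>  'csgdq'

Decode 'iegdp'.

ideal

In shape: s→s is +0, h→i is +1, a→c is +2, p→s is +3 — the shift increases by 1 each position. Letter i (0-indexed) is shifted by i+0, so successive shifts are 0, 1, 2, ….
Decoding iegdp: i−0=i, e−1=d, g−2=e, d−3=a, p−4=l.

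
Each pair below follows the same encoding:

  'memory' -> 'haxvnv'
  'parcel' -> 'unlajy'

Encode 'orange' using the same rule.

The output letters match the input read backwards, each shifted +9: memory reversed is yromem. Read the word backwards and shift each letter +9.
For orange: reverse → egnaro; then shift: e+9=n, g+9=p, n+9=w, a+9=j, r+9=a, o+9=x.

npwjax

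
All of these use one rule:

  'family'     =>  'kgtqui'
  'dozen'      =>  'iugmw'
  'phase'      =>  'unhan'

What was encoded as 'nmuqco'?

ignite

In family: f→k is +5, a→g is +6, m→t is +7, i→q is +8 — the shift increases by 1 each position. Each letter shifts forward by (position + 5), i.e. 5, 6, 7, … — the shift grows by one for each successive letter.
Reversing it on nmuqco: n−5=i, m−6=g, u−7=n, q−8=i, c−9=t, o−10=e.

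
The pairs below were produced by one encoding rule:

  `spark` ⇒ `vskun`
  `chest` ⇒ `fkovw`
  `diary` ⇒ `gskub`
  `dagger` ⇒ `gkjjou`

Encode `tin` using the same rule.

wsq

The shift depends on letter class: consonant s→v is +3, but vowel a→k is +10. Vowels shift forward by 10 and consonants shift forward by 3.
For tin: t(cons)+3=w, i(vowel)+10=s, n(cons)+3=q.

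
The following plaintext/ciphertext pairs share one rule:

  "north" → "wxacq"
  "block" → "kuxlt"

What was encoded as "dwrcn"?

unite

Compare letters: n→w is +9, o→x is +9, r→a is +9 — a constant shift. This is a Caesar cipher with shift 9.
Decoding dwrcn: d−9=u, w−9=n, r−9=i, c−9=t, n−9=e.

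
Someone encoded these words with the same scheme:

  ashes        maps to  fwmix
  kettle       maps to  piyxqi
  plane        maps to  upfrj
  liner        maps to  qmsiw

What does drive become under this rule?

Shifts by position in ashes: pos 0: a→f (+5), pos 1: s→w (+4), pos 2: h→m (+5), pos 3: e→i (+4) — repeating every 2. It's a Vigenère-style cipher with numeric key [5,4]: position i shifts by key[i mod 2].
For drive: d+5=i, r+4=v, i+5=n, v+4=z, e+5=j.

ivnzj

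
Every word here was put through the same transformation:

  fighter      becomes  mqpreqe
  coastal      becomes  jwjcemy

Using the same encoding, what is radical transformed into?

Each letter shifts forward by (position + 7), i.e. 7, 8, 9, … — the shift grows by one for each successive letter.
On radical: r+7=y, a+8=i, d+9=m, i+10=s, c+11=n, a+12=m, l+13=y.

yimsnmy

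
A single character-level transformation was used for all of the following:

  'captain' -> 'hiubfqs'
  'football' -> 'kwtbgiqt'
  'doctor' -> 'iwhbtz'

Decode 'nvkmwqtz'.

Shifts by position in captain: pos 0: c→h (+5), pos 1: a→i (+8), pos 2: p→u (+5), pos 3: t→b (+8) — repeating every 2. It's a Vigenère-style cipher with numeric key [5,8]: position i shifts by key[i mod 2].
Undoing it on nvkmwqtz: n−5=i, v−8=n, k−5=f, m−8=e, w−5=r, q−8=i, t−5=o, z−8=r.

inferior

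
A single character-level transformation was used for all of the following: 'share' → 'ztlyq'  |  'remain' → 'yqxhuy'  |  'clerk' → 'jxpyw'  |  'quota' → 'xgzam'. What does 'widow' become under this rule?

duovi

The shifts repeat in a cycle of length 3: positions 0,1,… shift by +7, +12, +11, then the pattern repeats.
For widow: w+7=d, i+12=u, d+11=o, o+7=v, w+12=i.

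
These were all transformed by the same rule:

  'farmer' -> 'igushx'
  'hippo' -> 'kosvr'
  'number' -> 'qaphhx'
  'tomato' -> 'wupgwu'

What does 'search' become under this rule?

The shifts repeat in a cycle of length 2: positions 0,1,… shift by +3, +6, then the pattern repeats.
On search: s+3=v, e+6=k, a+3=d, r+6=x, c+3=f, h+6=n.

vkdxfn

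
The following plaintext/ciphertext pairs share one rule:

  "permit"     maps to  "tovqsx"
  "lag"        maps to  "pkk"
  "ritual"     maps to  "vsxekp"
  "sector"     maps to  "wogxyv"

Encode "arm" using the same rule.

kvq

The shift depends on letter class: consonant p→t is +4, but vowel e→o is +10. The rule splits by letter class: vowels +10, consonants +4.
For arm: a(vowel)+10=k, r(cons)+4=v, m(cons)+4=q.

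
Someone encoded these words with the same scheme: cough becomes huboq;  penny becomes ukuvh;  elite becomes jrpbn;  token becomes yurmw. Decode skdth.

newly

In cough: c→h is +5, o→u is +6, u→b is +7, g→o is +8 — the shift increases by 1 each position. The shift increases by 1 at each position, starting from +5: 5, 6, 7, ….
Undoing it on skdth: s−5=n, k−6=e, d−7=w, t−8=l, h−9=y.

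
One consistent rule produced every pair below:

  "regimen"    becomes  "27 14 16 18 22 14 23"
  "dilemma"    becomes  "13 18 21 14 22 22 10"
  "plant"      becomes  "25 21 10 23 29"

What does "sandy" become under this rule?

r is letter #18 and maps to 27: an offset of 9. Each letter is replaced by its alphabet position (a=1..z=26) + 9.
On sandy: s=19→28, a=1→10, n=14→23, d=4→13, y=25→34.

28 10 23 13 34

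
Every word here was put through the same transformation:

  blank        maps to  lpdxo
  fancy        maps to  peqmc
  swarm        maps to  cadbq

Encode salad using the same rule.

ceokh

A repeating key of period 3 is used — shifts +10, +4, +3 over and over.
On salad: s+10=c, a+4=e, l+3=o, a+10=k, d+4=h.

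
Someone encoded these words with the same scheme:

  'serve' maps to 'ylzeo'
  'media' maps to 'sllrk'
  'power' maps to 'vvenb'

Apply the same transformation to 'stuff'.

yacop

Each letter shifts forward by (position + 6), i.e. 6, 7, 8, … — the shift grows by one for each successive letter.
On stuff: s+6=y, t+7=a, u+8=c, f+9=o, f+10=p.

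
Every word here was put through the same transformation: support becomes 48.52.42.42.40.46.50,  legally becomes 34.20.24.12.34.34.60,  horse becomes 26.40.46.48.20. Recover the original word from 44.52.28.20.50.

quiet

s(#19)→48 and u(#21)→52: differences scale by 2, so n = 2·pos + 10. The formula is n = 2×(alphabet index, a=1) + 10.
Undoing it on 44.52.28.20.50: 44→(44−10)÷2=17=q, 52→(52−10)÷2=21=u, 28→(28−10)÷2=9=i, 20→(20−10)÷2=5=e, 50→(50−10)÷2=20=t.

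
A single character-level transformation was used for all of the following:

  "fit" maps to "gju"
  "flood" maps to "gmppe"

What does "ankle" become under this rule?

Each letter is shifted forward by 1 in the alphabet (a Caesar shift of +1).
Applying it to ankle: a+1=b, n+1=o, k+1=l, l+1=m, e+1=f.

bolmf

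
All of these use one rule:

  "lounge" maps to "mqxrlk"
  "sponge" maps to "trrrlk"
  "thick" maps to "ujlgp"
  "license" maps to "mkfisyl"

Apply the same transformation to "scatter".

In lounge: l→m is +1, o→q is +2, u→x is +3, n→r is +4 — the shift increases by 1 each position. Each letter shifts forward by (position + 1), i.e. 1, 2, 3, … — the shift grows by one for each successive letter.
For scatter: s+1=t, c+2=e, a+3=d, t+4=x, t+5=y, e+6=k, r+7=y.

tedxyky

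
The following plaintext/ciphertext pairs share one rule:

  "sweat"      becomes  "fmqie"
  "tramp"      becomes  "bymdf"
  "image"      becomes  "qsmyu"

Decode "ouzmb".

panic

The output letters match the input read backwards, each shifted +12: sweat reversed is taews. Two steps: reverse the string, then apply a Caesar shift of +12.
Reversing it on ouzmb: shift back: o−12=c, u−12=i, z−12=n, m−12=a, b−12=p → cinap; then reverse → panic.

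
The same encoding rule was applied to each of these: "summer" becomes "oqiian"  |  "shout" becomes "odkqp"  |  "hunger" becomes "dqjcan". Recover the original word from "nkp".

Compare letters: s→o is +22, u→q is +22, m→i is +22 — a constant shift. It's a constant shift of +22 (ROT22).
Undoing it on nkp: n−22=r, k−22=o, p−22=t.

rot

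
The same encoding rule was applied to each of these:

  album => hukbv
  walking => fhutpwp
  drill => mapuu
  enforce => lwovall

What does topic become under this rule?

The shift depends on letter class: consonant l→u is +9, but vowel a→h is +7. The rule splits by letter class: vowels +7, consonants +9.
Applying it to topic: t(cons)+9=c, o(vowel)+7=v, p(cons)+9=y, i(vowel)+7=p, c(cons)+9=l.

cvypl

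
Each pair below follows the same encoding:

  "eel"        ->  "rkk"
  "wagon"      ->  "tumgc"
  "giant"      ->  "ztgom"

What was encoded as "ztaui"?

count

The output letters match the input read backwards, each shifted +6: eel reversed is lee. Read the word backwards and shift each letter +6.
Undoing it on ztaui: shift back: z−6=t, t−6=n, a−6=u, u−6=o, i−6=c → tnuoc; then reverse → count.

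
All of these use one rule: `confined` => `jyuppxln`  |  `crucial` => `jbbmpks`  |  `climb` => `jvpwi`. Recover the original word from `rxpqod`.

knight

Shifts by position in confined: pos 0: c→j (+7), pos 1: o→y (+10), pos 2: n→u (+7), pos 3: f→p (+10) — repeating every 2. A repeating key of period 2 is used — shifts +7, +10 over and over.
Decoding rxpqod: r−7=k, x−10=n, p−7=i, q−10=g, o−7=h, d−10=t.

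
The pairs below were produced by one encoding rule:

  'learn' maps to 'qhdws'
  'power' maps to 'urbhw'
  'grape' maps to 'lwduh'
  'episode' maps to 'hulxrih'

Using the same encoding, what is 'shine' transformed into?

xmlsh

The shift depends on letter class: consonant l→q is +5, but vowel e→h is +3. Two shifts are in play — +3 for a/e/i/o/u, +5 for every other letter.
On shine: s(cons)+5=x, h(cons)+5=m, i(vowel)+3=l, n(cons)+5=s, e(vowel)+3=h.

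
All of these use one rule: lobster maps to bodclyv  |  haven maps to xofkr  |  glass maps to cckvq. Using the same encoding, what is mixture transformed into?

obedhsw

The output letters match the input read backwards, each shifted +10: lobster reversed is retsbol. The word is reversed, then every letter is shifted forward by 10.
Applying it to mixture: reverse → erutxim; then shift: e+10=o, r+10=b, u+10=e, t+10=d, x+10=h, i+10=s, m+10=w.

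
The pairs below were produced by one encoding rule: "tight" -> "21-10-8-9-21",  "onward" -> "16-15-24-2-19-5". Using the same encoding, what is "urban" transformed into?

22-19-3-2-15

Letters become their 1-based position plus 1 (so a→2, b→3, …).
For urban: u=21→22, r=18→19, b=2→3, a=1→2, n=14→15.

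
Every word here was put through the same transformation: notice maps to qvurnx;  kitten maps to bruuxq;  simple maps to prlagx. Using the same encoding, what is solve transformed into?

pvgex

n(13)→q(16) and o(14)→v(21) fit y≡5x+3 (mod 26); the inverse of 5 mod 26 is 21. Each letter's alphabet position (a=0..z=25) is mapped through 5·x+3 mod 26 — an affine cipher.
For solve: s(18)→5·18+3≡15=p; o(14)→5·14+3≡21=v; l(11)→5·11+3≡6=g; v(21)→5·21+3≡4=e; e(4)→5·4+3≡23=x (all mod 26).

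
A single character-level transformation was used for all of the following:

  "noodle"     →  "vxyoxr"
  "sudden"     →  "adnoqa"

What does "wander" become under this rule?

The shift increases by 1 at each position, starting from +8: 8, 9, 10, ….
Applying it to wander: w+8=e, a+9=j, n+10=x, d+11=o, e+12=q, r+13=e.

ejxoqe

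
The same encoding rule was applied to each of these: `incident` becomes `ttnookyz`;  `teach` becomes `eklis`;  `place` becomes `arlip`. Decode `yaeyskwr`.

nutshell

Shifts by position in incident: pos 0: i→t (+11), pos 1: n→t (+6), pos 2: c→n (+11), pos 3: i→o (+6) — repeating every 2. A repeating key of period 2 is used — shifts +11, +6 over and over.
Reversing it on yaeyskwr: y−11=n, a−6=u, e−11=t, y−6=s, s−11=h, k−6=e, w−11=l, r−6=l.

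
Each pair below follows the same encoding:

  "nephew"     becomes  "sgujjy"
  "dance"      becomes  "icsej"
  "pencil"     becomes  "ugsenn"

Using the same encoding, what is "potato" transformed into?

Shifts by position in nephew: pos 0: n→s (+5), pos 1: e→g (+2), pos 2: p→u (+5), pos 3: h→j (+2) — repeating every 2. A repeating key of period 2 is used — shifts +5, +2 over and over.
Applying it to potato: p+5=u, o+2=q, t+5=y, a+2=c, t+5=y, o+2=q.

uqycyq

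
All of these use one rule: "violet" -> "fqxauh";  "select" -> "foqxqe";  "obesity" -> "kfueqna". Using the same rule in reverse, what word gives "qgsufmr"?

fatigue

Two steps: reverse the string, then apply a Caesar shift of +12.
Decoding qgsufmr: shift back: q−12=e, g−12=u, s−12=g, u−12=i, f−12=t, m−12=a, r−12=f → eugitaf; then reverse → fatigue.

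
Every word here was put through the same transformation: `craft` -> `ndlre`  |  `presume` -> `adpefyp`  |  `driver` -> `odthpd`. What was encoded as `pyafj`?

empty

Shifts by position in craft: pos 0: c→n (+11), pos 1: r→d (+12), pos 2: a→l (+11), pos 3: f→r (+12) — repeating every 2. A repeating key of period 2 is used — shifts +11, +12 over and over.
Undoing it on pyafj: p−11=e, y−12=m, a−11=p, f−12=t, j−11=y.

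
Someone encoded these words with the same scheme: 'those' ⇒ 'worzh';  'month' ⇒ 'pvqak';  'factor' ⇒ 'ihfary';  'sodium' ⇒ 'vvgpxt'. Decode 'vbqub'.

Shifts by position in those: pos 0: t→w (+3), pos 1: h→o (+7), pos 2: o→r (+3), pos 3: s→z (+7) — repeating every 2. The shifts repeat in a cycle of length 2: positions 0,1,… shift by +3, +7, then the pattern repeats.
Reversing it on vbqub: v−3=s, b−7=u, q−3=n, u−7=n, b−3=y.

sunny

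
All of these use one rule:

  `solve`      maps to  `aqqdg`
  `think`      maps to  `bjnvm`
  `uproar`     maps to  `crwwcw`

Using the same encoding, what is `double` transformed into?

lqzjnj

A repeating key of period 3 is used — shifts +8, +2, +5 over and over.
On double: d+8=l, o+2=q, u+5=z, b+8=j, l+2=n, e+5=j.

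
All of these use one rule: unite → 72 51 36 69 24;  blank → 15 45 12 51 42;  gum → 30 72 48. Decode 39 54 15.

u(#21)→72 and n(#14)→51: differences scale by 3, so n = 3·pos + 9. The formula is n = 3×(alphabet index, a=1) + 9.
Decoding 39 54 15: 39→(39−9)÷3=10=j, 54→(54−9)÷3=15=o, 15→(15−9)÷3=2=b.

job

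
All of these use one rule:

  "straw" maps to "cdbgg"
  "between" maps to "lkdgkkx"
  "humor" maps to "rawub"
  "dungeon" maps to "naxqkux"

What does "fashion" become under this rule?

Two shifts are in play — +6 for a/e/i/o/u, +10 for every other letter.
Applying it to fashion: f(cons)+10=p, a(vowel)+6=g, s(cons)+10=c, h(cons)+10=r, i(vowel)+6=o, o(vowel)+6=u, n(cons)+10=x.

pgcroux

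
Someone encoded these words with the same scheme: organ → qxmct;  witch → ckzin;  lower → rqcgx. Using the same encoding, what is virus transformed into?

The shift depends on letter class: consonant r→x is +6, but vowel o→q is +2. The rule splits by letter class: vowels +2, consonants +6.
On virus: v(cons)+6=b, i(vowel)+2=k, r(cons)+6=x, u(vowel)+2=w, s(cons)+6=y.

bkxwy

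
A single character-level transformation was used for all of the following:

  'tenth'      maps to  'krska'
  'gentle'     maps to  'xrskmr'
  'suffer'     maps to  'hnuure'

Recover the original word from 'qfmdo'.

Each letter's alphabet position (a=0..z=25) is mapped through 3·x+5 mod 26 — an affine cipher.
Decoding qfmdo: q(16)→9·(16−5)≡21=v; f(5)→9·(5−5)≡0=a; m(12)→9·(12−5)≡11=l; d(3)→9·(3−5)≡8=i; o(14)→9·(14−5)≡3=d (all mod 26).

valid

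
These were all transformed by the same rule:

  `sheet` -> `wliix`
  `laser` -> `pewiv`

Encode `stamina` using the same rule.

Compare letters: s→w is +4, h→l is +4, e→i is +4 — a constant shift. This is a Caesar cipher with shift 4.
Applying it to stamina: s+4=w, t+4=x, a+4=e, m+4=q, i+4=m, n+4=r, a+4=e.

wxeqmre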